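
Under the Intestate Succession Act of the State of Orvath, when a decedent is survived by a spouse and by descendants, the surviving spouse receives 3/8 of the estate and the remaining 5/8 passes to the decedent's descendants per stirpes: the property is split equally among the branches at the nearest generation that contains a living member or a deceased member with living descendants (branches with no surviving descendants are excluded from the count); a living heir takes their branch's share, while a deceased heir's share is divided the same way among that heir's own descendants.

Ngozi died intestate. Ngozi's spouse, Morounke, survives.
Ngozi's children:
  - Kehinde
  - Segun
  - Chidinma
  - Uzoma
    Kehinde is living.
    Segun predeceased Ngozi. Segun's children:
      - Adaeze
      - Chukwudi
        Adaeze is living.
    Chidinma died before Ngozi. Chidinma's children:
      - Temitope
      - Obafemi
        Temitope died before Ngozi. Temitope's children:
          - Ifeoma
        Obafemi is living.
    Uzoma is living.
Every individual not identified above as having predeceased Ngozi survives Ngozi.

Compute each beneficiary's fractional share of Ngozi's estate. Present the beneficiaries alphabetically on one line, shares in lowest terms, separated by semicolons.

Adaeze 5/64; Chukwudi 5/64; Ifeoma 5/64; Kehinde 5/32; Morounke 3/8; Obafemi 5/64; Uzoma 5/32

Morounke, as surviving spouse, takes 3/8.
The remaining 5/8 passes to Ngozi's descendants per stirpes.
The 5/8 is divided into 4 equal shares of 5/32 among Kehinde, Segun, Chidinma, Uzoma.
Kehinde is living and takes 5/32.
Segun predeceased; the 5/32 allotted to Segun's branch passes to Segun's issue by representation.
The 5/32 is divided into 2 equal shares of 5/64 among Adaeze, Chukwudi.
Adaeze is living and takes 5/64.
Chukwudi is living and takes 5/64.
Chidinma predeceased; the 5/32 allotted to Chidinma's branch passes to Chidinma's issue by representation.
The 5/32 is divided into 2 equal shares of 5/64 among Temitope, Obafemi.
Temitope predeceased; the 5/64 allotted to Temitope's branch passes to Temitope's issue by representation.
Ifeoma is the sole taker at this level and receives the full 5/64.
Obafemi is living and takes 5/64.
Uzoma is living and takes 5/32.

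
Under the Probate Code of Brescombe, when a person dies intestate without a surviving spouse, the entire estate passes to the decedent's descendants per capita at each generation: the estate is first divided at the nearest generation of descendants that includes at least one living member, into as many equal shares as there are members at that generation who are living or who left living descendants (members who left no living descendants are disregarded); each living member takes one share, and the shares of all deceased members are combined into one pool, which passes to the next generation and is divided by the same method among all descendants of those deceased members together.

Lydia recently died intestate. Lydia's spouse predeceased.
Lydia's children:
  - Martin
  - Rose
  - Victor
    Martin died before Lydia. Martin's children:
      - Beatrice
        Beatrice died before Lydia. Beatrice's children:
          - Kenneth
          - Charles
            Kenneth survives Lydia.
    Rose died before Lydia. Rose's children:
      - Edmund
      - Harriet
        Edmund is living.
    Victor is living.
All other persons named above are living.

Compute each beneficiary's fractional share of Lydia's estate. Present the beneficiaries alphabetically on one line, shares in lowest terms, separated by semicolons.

Charles 1/9; Edmund 2/9; Harriet 2/9; Kenneth 1/9; Victor 1/3

There is no surviving spouse, so the entire estate passes to Lydia's descendants per capita at each generation.
At generation 1 (Martin, Rose, Victor) there are 3 shares of (1)/3 = 1/3 each.
Living: Victor — each takes 1/3.
Deceased: Martin and Rose. Their combined 2/3 is pooled and carried to generation 2.
At generation 2 (Beatrice, Edmund, Harriet) there are 3 shares of (2/3)/3 = 2/9 each.
Living: Edmund and Harriet — each takes 2/9.
Deceased: Beatrice. That 2/9 share is carried to generation 3.
At generation 3 (Kenneth, Charles) there are 2 shares of (2/9)/2 = 1/9 each.
Living: Kenneth and Charles — each takes 1/9.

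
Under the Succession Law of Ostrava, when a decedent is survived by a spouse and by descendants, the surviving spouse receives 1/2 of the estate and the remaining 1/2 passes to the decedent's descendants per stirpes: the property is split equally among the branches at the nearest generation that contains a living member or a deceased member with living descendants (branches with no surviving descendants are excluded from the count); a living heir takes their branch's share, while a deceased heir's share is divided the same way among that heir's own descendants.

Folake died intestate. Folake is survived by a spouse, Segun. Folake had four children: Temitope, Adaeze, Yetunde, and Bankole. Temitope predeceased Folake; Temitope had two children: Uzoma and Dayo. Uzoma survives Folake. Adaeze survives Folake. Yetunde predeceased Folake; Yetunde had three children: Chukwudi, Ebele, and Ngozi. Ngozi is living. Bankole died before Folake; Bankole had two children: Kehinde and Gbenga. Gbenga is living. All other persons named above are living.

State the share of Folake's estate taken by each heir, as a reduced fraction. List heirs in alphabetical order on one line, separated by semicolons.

Adaeze 1/8; Chukwudi 1/24; Dayo 1/16; Ebele 1/24; Gbenga 1/16; Kehinde 1/16; Ngozi 1/24; Segun 1/2; Uzoma 1/16

Segun, as surviving spouse, takes 1/2.
The remaining 1/2 passes to Folake's descendants per stirpes.
The 1/2 is divided into 4 equal shares of 1/8 among Temitope, Adaeze, Yetunde, Bankole.
Temitope predeceased; the 1/8 allotted to Temitope's branch passes to Temitope's issue by representation.
The 1/8 is divided into 2 equal shares of 1/16 among Uzoma, Dayo.
Uzoma is living and takes 1/16.
Dayo is living and takes 1/16.
Adaeze is living and takes 1/8.
Yetunde predeceased; the 1/8 allotted to Yetunde's branch passes to Yetunde's issue by representation.
The 1/8 is divided into 3 equal shares of 1/24 among Chukwudi, Ebele, Ngozi.
Chukwudi is living and takes 1/24.
Ebele is living and takes 1/24.
Ngozi is living and takes 1/24.
Bankole predeceased; the 1/8 allotted to Bankole's branch passes to Bankole's issue by representation.
The 1/8 is divided into 2 equal shares of 1/16 among Kehinde, Gbenga.
Kehinde is living and takes 1/16.
Gbenga is living and takes 1/16.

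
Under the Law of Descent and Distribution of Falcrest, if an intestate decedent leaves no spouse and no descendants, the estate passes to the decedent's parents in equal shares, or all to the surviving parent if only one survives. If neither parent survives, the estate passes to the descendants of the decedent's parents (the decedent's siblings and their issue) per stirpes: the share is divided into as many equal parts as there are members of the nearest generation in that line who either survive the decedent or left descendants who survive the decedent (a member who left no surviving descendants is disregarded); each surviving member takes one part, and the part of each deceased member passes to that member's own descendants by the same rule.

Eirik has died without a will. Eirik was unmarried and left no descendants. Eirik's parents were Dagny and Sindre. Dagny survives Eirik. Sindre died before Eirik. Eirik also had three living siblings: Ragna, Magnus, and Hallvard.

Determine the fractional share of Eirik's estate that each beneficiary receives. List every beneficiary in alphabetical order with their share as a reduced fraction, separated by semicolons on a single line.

Dagny 1

Only one parent, Dagny, survives, so Dagny takes the entire estate. The siblings take nothing because a surviving parent has priority.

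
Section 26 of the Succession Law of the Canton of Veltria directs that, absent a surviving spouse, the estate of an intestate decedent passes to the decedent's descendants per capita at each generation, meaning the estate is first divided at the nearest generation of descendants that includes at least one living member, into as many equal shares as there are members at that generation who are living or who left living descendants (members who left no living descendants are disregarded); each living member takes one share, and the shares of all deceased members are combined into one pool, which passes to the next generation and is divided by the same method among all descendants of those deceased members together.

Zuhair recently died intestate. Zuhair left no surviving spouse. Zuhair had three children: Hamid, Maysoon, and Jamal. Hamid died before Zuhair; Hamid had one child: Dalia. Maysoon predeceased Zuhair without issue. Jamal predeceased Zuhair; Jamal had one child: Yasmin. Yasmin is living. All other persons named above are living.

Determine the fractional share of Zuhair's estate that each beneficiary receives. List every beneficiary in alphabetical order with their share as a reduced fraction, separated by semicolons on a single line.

There is no surviving spouse, so the entire estate passes to Zuhair's descendants per capita at each generation.
No one at generation 1 (Hamid, Jamal) is living; moving to the next generation.
At generation 2 (Dalia, Yasmin) there are 2 shares of (1)/2 = 1/2 each.
Living: Dalia and Yasmin — each takes 1/2.

Dalia 1/2; Yasmin 1/2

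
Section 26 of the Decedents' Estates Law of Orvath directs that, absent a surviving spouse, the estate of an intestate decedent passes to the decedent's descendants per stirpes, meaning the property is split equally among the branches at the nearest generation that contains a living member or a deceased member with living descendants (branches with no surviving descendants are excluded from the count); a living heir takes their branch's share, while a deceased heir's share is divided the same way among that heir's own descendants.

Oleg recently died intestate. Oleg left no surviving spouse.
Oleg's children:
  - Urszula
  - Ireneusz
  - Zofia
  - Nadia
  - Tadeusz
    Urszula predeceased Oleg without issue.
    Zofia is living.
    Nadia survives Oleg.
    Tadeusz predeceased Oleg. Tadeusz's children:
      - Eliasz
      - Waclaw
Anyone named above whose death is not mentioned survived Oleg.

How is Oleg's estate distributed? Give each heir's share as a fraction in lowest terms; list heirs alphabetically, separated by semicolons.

Eliasz 1/8; Ireneusz 1/4; Nadia 1/4; Waclaw 1/8; Zofia 1/4

There is no surviving spouse, so the entire estate passes to Oleg's descendants per stirpes.
Urszula left no surviving issue, so that branch lapses and is disregarded.
The estate is divided into 4 equal shares of 1/4 among Ireneusz, Zofia, Nadia, Tadeusz.
Ireneusz is living and takes 1/4.
Zofia is living and takes 1/4.
Nadia is living and takes 1/4.
Tadeusz predeceased; the 1/4 allotted to Tadeusz's branch passes to Tadeusz's issue by representation.
The 1/4 is divided into 2 equal shares of 1/8 among Eliasz, Waclaw.
Eliasz is living and takes 1/8.
Waclaw is living and takes 1/8.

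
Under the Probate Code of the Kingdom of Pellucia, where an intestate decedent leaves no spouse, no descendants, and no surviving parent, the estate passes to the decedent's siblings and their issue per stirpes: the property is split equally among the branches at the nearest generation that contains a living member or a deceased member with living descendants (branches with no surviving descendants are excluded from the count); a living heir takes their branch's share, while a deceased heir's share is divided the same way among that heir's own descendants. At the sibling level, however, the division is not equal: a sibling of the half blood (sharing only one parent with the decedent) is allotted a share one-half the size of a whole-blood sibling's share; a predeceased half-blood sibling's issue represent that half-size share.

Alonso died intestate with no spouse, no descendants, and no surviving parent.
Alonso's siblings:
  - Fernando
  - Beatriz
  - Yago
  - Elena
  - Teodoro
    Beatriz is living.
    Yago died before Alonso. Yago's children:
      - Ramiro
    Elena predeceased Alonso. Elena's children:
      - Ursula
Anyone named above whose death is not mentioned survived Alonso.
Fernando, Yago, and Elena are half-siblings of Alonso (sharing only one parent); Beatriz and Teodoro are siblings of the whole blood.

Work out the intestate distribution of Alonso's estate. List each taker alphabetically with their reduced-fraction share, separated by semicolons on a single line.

Beatriz 2/7; Fernando 1/7; Ramiro 1/7; Teodoro 2/7; Ursula 1/7

No spouse, descendants, or parent survives, so the estate passes to Alonso's siblings per stirpes.
Half-blood siblings count for one-half the weight of whole-blood siblings at the initial division.
Dividing 1 in proportion to weights (total weight 7/2): Fernando (weight 1/2) → 1/7; Beatriz (weight 1) → 2/7; Yago (weight 1/2) → 1/7; Elena (weight 1/2) → 1/7; Teodoro (weight 1) → 2/7.
Fernando is living and takes 1/7.
Beatriz is living and takes 2/7.
Yago predeceased; the 1/7 allotted to Yago's branch passes to Yago's issue by representation.
Ramiro is the sole taker at this level and receives the full 1/7.
Elena predeceased; the 1/7 allotted to Elena's branch passes to Elena's issue by representation.
Ursula is the sole taker at this level and receives the full 1/7.
Teodoro is living and takes 2/7.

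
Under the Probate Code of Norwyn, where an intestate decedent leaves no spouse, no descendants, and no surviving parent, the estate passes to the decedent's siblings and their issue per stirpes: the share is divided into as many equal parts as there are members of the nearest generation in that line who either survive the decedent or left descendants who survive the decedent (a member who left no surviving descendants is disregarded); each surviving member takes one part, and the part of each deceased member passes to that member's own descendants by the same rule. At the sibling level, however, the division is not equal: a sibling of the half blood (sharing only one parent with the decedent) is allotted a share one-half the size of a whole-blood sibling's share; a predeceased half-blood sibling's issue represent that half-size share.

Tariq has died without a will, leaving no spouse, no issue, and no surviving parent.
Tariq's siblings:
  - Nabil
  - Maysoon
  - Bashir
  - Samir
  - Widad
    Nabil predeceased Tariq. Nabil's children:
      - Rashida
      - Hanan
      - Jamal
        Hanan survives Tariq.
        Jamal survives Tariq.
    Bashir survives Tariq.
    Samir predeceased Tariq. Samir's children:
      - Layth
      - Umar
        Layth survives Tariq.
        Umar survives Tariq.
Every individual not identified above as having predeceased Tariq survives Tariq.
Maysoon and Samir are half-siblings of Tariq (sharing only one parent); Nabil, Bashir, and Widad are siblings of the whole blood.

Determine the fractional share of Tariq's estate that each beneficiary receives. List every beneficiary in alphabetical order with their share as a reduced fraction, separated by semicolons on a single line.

Bashir 1/4; Hanan 1/12; Jamal 1/12; Layth 1/16; Maysoon 1/8; Rashida 1/12; Umar 1/16; Widad 1/4

No spouse, descendants, or parent survives, so the estate passes to Tariq's siblings per stirpes.
Half-blood siblings count for one-half the weight of whole-blood siblings at the initial division.
Dividing 1 in proportion to weights (total weight 4): Nabil (weight 1) → 1/4; Maysoon (weight 1/2) → 1/8; Bashir (weight 1) → 1/4; Samir (weight 1/2) → 1/8; Widad (weight 1) → 1/4.
Nabil predeceased; the 1/4 allotted to Nabil's branch passes to Nabil's issue by representation.
The 1/4 is divided into 3 equal shares of 1/12 among Rashida, Hanan, Jamal.
Rashida is living and takes 1/12.
Hanan is living and takes 1/12.
Jamal is living and takes 1/12.
Maysoon is living and takes 1/8.
Bashir is living and takes 1/4.
Samir predeceased; the 1/8 allotted to Samir's branch passes to Samir's issue by representation.
The 1/8 is divided into 2 equal shares of 1/16 among Layth, Umar.
Layth is living and takes 1/16.
Umar is living and takes 1/16.
Widad is living and takes 1/4.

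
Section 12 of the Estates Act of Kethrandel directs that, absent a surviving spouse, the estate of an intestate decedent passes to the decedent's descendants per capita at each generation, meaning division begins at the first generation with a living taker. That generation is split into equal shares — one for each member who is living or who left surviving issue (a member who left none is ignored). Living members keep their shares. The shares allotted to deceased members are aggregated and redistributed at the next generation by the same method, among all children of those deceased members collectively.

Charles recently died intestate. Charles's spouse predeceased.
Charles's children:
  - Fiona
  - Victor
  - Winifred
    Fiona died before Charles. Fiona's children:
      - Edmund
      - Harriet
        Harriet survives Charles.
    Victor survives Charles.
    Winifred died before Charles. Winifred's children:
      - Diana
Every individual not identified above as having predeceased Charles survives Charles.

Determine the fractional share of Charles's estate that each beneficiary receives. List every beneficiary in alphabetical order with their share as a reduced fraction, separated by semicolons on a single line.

Diana 2/9; Edmund 2/9; Harriet 2/9; Victor 1/3

There is no surviving spouse, so the entire estate passes to Charles's descendants per capita at each generation.
At generation 1 (Fiona, Victor, Winifred) there are 3 shares of (1)/3 = 1/3 each.
Living: Victor — each takes 1/3.
Deceased: Fiona and Winifred. Their combined 2/3 is pooled and carried to generation 2.
At generation 2 (Edmund, Harriet, Diana) there are 3 shares of (2/3)/3 = 2/9 each.
Living: Edmund, Harriet, and Diana — each takes 2/9.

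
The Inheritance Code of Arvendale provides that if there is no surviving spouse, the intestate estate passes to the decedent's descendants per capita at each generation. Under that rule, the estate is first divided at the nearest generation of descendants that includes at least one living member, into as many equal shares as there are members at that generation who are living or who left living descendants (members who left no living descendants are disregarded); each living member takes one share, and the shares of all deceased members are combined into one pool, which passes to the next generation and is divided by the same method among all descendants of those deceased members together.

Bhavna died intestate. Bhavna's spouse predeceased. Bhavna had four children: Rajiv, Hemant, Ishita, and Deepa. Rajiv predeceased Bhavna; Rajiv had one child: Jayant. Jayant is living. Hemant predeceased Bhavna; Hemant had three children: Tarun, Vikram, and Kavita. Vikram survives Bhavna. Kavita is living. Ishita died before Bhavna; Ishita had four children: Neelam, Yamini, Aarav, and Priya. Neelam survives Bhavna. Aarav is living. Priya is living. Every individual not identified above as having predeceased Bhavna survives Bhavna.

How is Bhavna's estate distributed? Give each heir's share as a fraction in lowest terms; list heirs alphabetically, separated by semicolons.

Aarav 3/32; Deepa 1/4; Jayant 3/32; Kavita 3/32; Neelam 3/32; Priya 3/32; Tarun 3/32; Vikram 3/32; Yamini 3/32

There is no surviving spouse, so the entire estate passes to Bhavna's descendants per capita at each generation.
At generation 1 (Rajiv, Hemant, Ishita, Deepa) there are 4 shares of (1)/4 = 1/4 each.
Living: Deepa — each takes 1/4.
Deceased: Rajiv, Hemant, and Ishita. Their combined 3/4 is pooled and carried to generation 2.
At generation 2 (Jayant, Tarun, Vikram, Kavita, Neelam, Yamini, Aarav, Priya) there are 8 shares of (3/4)/8 = 3/32 each.
Living: Jayant, Tarun, Vikram, Kavita, Neelam, Yamini, Aarav, and Priya — each takes 3/32.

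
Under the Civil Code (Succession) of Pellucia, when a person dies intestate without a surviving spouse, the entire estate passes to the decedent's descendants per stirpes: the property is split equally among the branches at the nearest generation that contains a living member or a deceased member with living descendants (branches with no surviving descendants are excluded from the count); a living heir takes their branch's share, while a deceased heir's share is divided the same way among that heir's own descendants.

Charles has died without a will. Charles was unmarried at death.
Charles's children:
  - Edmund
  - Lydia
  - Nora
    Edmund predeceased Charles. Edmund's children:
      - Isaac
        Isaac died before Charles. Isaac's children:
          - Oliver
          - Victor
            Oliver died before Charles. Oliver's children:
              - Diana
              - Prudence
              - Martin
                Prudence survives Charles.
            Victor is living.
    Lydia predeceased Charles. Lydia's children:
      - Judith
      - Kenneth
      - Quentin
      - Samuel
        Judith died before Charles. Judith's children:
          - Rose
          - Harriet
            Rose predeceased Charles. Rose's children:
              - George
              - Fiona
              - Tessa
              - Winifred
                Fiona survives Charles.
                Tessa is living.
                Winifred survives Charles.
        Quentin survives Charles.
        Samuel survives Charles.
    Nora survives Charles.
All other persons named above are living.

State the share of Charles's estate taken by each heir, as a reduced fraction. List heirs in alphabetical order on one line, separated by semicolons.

There is no surviving spouse, so the entire estate passes to Charles's descendants per stirpes.
The estate is divided into 3 equal shares of 1/3 among Edmund, Lydia, Nora.
Edmund predeceased; the 1/3 allotted to Edmund's branch passes to Edmund's issue by representation.
Isaac's line is the sole branch at this level, so the full 1/3 passes to Isaac's issue by representation.
The 1/3 is divided into 2 equal shares of 1/6 among Oliver, Victor.
Oliver predeceased; the 1/6 allotted to Oliver's branch passes to Oliver's issue by representation.
The 1/6 is divided into 3 equal shares of 1/18 among Diana, Prudence, Martin.
Diana is living and takes 1/18.
Prudence is living and takes 1/18.
Martin is living and takes 1/18.
Victor is living and takes 1/6.
Lydia predeceased; the 1/3 allotted to Lydia's branch passes to Lydia's issue by representation.
The 1/3 is divided into 4 equal shares of 1/12 among Judith, Kenneth, Quentin, Samuel.
Judith predeceased; the 1/12 allotted to Judith's branch passes to Judith's issue by representation.
The 1/12 is divided into 2 equal shares of 1/24 among Rose, Harriet.
Rose predeceased; the 1/24 allotted to Rose's branch passes to Rose's issue by representation.
The 1/24 is divided into 4 equal shares of 1/96 among George, Fiona, Tessa, Winifred.
George is living and takes 1/96.
Fiona is living and takes 1/96.
Tessa is living and takes 1/96.
Winifred is living and takes 1/96.
Harriet is living and takes 1/24.
Kenneth is living and takes 1/12.
Quentin is living and takes 1/12.
Samuel is living and takes 1/12.
Nora is living and takes 1/3.

Diana 1/18; Fiona 1/96; George 1/96; Harriet 1/24; Kenneth 1/12; Martin 1/18; Nora 1/3; Prudence 1/18; Quentin 1/12; Samuel 1/12; Tessa 1/96; Victor 1/6; Winifred 1/96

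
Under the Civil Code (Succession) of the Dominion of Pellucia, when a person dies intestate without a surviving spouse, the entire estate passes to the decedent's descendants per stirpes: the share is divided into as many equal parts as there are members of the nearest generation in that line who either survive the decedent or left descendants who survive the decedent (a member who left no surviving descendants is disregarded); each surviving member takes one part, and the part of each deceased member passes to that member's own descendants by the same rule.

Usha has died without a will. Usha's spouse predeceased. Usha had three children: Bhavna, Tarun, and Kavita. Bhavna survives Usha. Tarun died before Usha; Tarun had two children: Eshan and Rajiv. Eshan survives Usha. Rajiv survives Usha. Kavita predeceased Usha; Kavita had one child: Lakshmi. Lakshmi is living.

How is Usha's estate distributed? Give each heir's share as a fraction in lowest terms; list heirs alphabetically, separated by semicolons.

Bhavna 1/3; Eshan 1/6; Lakshmi 1/3; Rajiv 1/6

There is no surviving spouse, so the entire estate passes to Usha's descendants per stirpes.
The estate is divided into 3 equal shares of 1/3 among Bhavna, Tarun, Kavita.
Bhavna is living and takes 1/3.
Tarun predeceased; the 1/3 allotted to Tarun's branch passes to Tarun's issue by representation.
The 1/3 is divided into 2 equal shares of 1/6 among Eshan, Rajiv.
Eshan is living and takes 1/6.
Rajiv is living and takes 1/6.
Kavita predeceased; the 1/3 allotted to Kavita's branch passes to Kavita's issue by representation.
Lakshmi is the sole taker at this level and receives the full 1/3.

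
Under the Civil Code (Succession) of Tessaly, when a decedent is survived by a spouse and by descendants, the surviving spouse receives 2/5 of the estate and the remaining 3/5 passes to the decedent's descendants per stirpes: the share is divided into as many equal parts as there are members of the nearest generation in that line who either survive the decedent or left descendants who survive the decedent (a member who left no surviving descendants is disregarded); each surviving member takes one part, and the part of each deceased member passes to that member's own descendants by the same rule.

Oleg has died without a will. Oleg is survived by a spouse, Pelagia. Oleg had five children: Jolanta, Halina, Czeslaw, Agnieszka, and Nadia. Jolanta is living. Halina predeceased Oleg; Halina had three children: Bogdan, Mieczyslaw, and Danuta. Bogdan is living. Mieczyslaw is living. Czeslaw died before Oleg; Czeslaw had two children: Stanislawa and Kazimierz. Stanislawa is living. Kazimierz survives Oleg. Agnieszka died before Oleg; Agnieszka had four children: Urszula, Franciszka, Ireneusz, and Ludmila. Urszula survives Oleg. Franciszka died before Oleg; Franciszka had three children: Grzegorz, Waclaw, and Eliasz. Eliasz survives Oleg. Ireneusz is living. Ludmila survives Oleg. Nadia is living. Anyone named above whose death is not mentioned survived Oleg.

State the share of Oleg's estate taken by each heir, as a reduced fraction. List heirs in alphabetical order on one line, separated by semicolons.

Bogdan 1/25; Danuta 1/25; Eliasz 1/100; Grzegorz 1/100; Ireneusz 3/100; Jolanta 3/25; Kazimierz 3/50; Ludmila 3/100; Mieczyslaw 1/25; Nadia 3/25; Pelagia 2/5; Stanislawa 3/50; Urszula 3/100; Waclaw 1/100

Pelagia, as surviving spouse, takes 2/5.
The remaining 3/5 passes to Oleg's descendants per stirpes.
The 3/5 is divided into 5 equal shares of 3/25 among Jolanta, Halina, Czeslaw, Agnieszka, Nadia.
Jolanta is living and takes 3/25.
Halina predeceased; the 3/25 allotted to Halina's branch passes to Halina's issue by representation.
The 3/25 is divided into 3 equal shares of 1/25 among Bogdan, Mieczyslaw, Danuta.
Bogdan is living and takes 1/25.
Mieczyslaw is living and takes 1/25.
Danuta is living and takes 1/25.
Czeslaw predeceased; the 3/25 allotted to Czeslaw's branch passes to Czeslaw's issue by representation.
The 3/25 is divided into 2 equal shares of 3/50 among Stanislawa, Kazimierz.
Stanislawa is living and takes 3/50.
Kazimierz is living and takes 3/50.
Agnieszka predeceased; the 3/25 allotted to Agnieszka's branch passes to Agnieszka's issue by representation.
The 3/25 is divided into 4 equal shares of 3/100 among Urszula, Franciszka, Ireneusz, Ludmila.
Urszula is living and takes 3/100.
Franciszka predeceased; the 3/100 allotted to Franciszka's branch passes to Franciszka's issue by representation.
The 3/100 is divided into 3 equal shares of 1/100 among Grzegorz, Waclaw, Eliasz.
Grzegorz is living and takes 1/100.
Waclaw is living and takes 1/100.
Eliasz is living and takes 1/100.
Ireneusz is living and takes 3/100.
Ludmila is living and takes 3/100.
Nadia is living and takes 3/25.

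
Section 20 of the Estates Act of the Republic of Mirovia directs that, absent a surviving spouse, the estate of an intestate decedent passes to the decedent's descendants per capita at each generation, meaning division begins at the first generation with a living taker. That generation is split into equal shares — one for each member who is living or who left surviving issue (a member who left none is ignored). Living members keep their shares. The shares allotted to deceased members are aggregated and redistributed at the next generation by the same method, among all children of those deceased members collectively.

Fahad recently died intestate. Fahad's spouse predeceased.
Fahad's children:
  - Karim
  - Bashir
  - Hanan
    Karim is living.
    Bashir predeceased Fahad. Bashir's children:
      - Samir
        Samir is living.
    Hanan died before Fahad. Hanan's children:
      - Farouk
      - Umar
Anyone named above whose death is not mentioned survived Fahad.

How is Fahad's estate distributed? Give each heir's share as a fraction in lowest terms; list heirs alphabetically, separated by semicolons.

There is no surviving spouse, so the entire estate passes to Fahad's descendants per capita at each generation.
At generation 1 (Karim, Bashir, Hanan) there are 3 shares of (1)/3 = 1/3 each.
Living: Karim — each takes 1/3.
Deceased: Bashir and Hanan. Their combined 2/3 is pooled and carried to generation 2.
At generation 2 (Samir, Farouk, Umar) there are 3 shares of (2/3)/3 = 2/9 each.
Living: Samir, Farouk, and Umar — each takes 2/9.

Farouk 2/9; Karim 1/3; Samir 2/9; Umar 2/9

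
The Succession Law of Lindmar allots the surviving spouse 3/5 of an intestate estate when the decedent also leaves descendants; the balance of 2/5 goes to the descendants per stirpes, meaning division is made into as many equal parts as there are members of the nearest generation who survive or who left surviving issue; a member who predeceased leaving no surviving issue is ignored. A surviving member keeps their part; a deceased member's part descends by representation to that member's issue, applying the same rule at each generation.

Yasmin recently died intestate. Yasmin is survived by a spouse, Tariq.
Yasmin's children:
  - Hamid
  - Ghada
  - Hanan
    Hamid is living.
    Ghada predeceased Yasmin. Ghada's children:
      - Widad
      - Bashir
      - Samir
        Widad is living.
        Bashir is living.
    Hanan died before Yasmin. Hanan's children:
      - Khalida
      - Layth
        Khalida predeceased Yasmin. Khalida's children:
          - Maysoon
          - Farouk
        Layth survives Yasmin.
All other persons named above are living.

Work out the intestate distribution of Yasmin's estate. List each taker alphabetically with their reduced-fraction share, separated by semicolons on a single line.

Tariq, as surviving spouse, takes 3/5.
The remaining 2/5 passes to Yasmin's descendants per stirpes.
The 2/5 is divided into 3 equal shares of 2/15 among Hamid, Ghada, Hanan.
Hamid is living and takes 2/15.
Ghada predeceased; the 2/15 allotted to Ghada's branch passes to Ghada's issue by representation.
The 2/15 is divided into 3 equal shares of 2/45 among Widad, Bashir, Samir.
Widad is living and takes 2/45.
Bashir is living and takes 2/45.
Samir is living and takes 2/45.
Hanan predeceased; the 2/15 allotted to Hanan's branch passes to Hanan's issue by representation.
The 2/15 is divided into 2 equal shares of 1/15 among Khalida, Layth.
Khalida predeceased; the 1/15 allotted to Khalida's branch passes to Khalida's issue by representation.
The 1/15 is divided into 2 equal shares of 1/30 among Maysoon, Farouk.
Maysoon is living and takes 1/30.
Farouk is living and takes 1/30.
Layth is living and takes 1/15.

Bashir 2/45; Farouk 1/30; Hamid 2/15; Layth 1/15; Maysoon 1/30; Samir 2/45; Tariq 3/5; Widad 2/45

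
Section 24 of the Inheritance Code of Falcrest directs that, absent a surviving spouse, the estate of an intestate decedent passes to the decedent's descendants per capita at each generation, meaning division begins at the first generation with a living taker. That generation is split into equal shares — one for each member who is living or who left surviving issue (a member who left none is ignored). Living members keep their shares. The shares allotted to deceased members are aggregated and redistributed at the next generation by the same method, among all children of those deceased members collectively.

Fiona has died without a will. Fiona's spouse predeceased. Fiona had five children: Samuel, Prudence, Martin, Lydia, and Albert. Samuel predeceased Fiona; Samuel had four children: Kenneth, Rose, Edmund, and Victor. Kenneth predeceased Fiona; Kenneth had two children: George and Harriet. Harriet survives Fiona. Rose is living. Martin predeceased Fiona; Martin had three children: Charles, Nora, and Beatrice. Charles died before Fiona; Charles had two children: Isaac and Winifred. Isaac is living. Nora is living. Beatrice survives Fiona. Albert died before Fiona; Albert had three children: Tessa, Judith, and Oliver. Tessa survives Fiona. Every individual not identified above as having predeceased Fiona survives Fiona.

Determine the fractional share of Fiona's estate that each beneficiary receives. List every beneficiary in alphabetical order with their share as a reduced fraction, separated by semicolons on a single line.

Beatrice 3/50; Edmund 3/50; George 3/100; Harriet 3/100; Isaac 3/100; Judith 3/50; Lydia 1/5; Nora 3/50; Oliver 3/50; Prudence 1/5; Rose 3/50; Tessa 3/50; Victor 3/50; Winifred 3/100

There is no surviving spouse, so the entire estate passes to Fiona's descendants per capita at each generation.
At generation 1 (Samuel, Prudence, Martin, Lydia, Albert) there are 5 shares of (1)/5 = 1/5 each.
Living: Prudence and Lydia — each takes 1/5.
Deceased: Samuel, Martin, and Albert. Their combined 3/5 is pooled and carried to generation 2.
At generation 2 (Kenneth, Rose, Edmund, Victor, Charles, Nora, Beatrice, Tessa, Judith, Oliver) there are 10 shares of (3/5)/10 = 3/50 each.
Living: Rose, Edmund, Victor, Nora, Beatrice, Tessa, Judith, and Oliver — each takes 3/50.
Deceased: Kenneth and Charles. Their combined 3/25 is pooled and carried to generation 3.
At generation 3 (George, Harriet, Isaac, Winifred) there are 4 shares of (3/25)/4 = 3/100 each.
Living: George, Harriet, Isaac, and Winifred — each takes 3/100.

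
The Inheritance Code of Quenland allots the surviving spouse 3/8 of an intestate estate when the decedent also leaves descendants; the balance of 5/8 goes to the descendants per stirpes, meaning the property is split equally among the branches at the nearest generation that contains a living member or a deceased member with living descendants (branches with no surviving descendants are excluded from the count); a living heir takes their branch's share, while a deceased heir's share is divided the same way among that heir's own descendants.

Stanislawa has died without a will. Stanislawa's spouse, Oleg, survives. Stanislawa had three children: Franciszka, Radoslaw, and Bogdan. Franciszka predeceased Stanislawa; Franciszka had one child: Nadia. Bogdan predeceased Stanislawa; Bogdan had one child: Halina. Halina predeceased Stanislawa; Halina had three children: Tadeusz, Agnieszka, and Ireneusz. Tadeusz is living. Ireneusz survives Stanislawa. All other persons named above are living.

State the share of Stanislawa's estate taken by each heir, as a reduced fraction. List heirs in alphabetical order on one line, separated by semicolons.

Agnieszka 5/72; Ireneusz 5/72; Nadia 5/24; Oleg 3/8; Radoslaw 5/24; Tadeusz 5/72

Oleg, as surviving spouse, takes 3/8.
The remaining 5/8 passes to Stanislawa's descendants per stirpes.
The 5/8 is divided into 3 equal shares of 5/24 among Franciszka, Radoslaw, Bogdan.
Franciszka predeceased; the 5/24 allotted to Franciszka's branch passes to Franciszka's issue by representation.
Nadia is the sole taker at this level and receives the full 5/24.
Radoslaw is living and takes 5/24.
Bogdan predeceased; the 5/24 allotted to Bogdan's branch passes to Bogdan's issue by representation.
Halina's line is the sole branch at this level, so the full 5/24 passes to Halina's issue by representation.
The 5/24 is divided into 3 equal shares of 5/72 among Tadeusz, Agnieszka, Ireneusz.
Tadeusz is living and takes 5/72.
Agnieszka is living and takes 5/72.
Ireneusz is living and takes 5/72.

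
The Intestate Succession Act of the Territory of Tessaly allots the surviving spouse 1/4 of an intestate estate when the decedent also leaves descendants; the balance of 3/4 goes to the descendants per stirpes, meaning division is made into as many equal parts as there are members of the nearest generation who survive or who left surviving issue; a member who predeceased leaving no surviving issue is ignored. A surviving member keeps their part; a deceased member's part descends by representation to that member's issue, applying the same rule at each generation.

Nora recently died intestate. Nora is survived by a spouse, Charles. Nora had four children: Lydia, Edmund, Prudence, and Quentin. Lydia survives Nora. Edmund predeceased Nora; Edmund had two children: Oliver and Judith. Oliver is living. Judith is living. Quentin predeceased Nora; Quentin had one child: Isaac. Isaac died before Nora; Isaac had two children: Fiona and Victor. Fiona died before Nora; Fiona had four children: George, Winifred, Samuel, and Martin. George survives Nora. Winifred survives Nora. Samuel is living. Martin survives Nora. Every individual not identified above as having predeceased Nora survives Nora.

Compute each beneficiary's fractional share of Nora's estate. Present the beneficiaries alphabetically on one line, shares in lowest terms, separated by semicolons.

Charles 1/4; George 3/128; Judith 3/32; Lydia 3/16; Martin 3/128; Oliver 3/32; Prudence 3/16; Samuel 3/128; Victor 3/32; Winifred 3/128

Charles, as surviving spouse, takes 1/4.
The remaining 3/4 passes to Nora's descendants per stirpes.
The 3/4 is divided into 4 equal shares of 3/16 among Lydia, Edmund, Prudence, Quentin.
Lydia is living and takes 3/16.
Edmund predeceased; the 3/16 allotted to Edmund's branch passes to Edmund's issue by representation.
The 3/16 is divided into 2 equal shares of 3/32 among Oliver, Judith.
Oliver is living and takes 3/32.
Judith is living and takes 3/32.
Prudence is living and takes 3/16.
Quentin predeceased; the 3/16 allotted to Quentin's branch passes to Quentin's issue by representation.
Isaac's line is the sole branch at this level, so the full 3/16 passes to Isaac's issue by representation.
The 3/16 is divided into 2 equal shares of 3/32 among Fiona, Victor.
Fiona predeceased; the 3/32 allotted to Fiona's branch passes to Fiona's issue by representation.
The 3/32 is divided into 4 equal shares of 3/128 among George, Winifred, Samuel, Martin.
George is living and takes 3/128.
Winifred is living and takes 3/128.
Samuel is living and takes 3/128.
Martin is living and takes 3/128.
Victor is living and takes 3/32.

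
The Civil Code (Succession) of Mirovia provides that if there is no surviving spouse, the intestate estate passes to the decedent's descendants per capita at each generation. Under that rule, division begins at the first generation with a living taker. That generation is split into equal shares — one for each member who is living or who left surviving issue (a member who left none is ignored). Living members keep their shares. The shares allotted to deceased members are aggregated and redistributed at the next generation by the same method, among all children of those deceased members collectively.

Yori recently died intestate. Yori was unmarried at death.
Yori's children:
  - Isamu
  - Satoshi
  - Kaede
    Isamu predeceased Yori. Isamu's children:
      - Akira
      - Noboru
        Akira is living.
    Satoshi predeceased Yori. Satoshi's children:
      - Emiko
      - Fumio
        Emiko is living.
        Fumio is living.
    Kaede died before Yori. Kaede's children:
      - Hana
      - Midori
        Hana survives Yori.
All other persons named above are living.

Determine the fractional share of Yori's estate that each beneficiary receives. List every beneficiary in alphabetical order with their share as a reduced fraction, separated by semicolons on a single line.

Akira 1/6; Emiko 1/6; Fumio 1/6; Hana 1/6; Midori 1/6; Noboru 1/6

There is no surviving spouse, so the entire estate passes to Yori's descendants per capita at each generation.
No one at generation 1 (Isamu, Satoshi, Kaede) is living; moving to the next generation.
At generation 2 (Akira, Noboru, Emiko, Fumio, Hana, Midori) there are 6 shares of (1)/6 = 1/6 each.
Living: Akira, Noboru, Emiko, Fumio, Hana, and Midori — each takes 1/6.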